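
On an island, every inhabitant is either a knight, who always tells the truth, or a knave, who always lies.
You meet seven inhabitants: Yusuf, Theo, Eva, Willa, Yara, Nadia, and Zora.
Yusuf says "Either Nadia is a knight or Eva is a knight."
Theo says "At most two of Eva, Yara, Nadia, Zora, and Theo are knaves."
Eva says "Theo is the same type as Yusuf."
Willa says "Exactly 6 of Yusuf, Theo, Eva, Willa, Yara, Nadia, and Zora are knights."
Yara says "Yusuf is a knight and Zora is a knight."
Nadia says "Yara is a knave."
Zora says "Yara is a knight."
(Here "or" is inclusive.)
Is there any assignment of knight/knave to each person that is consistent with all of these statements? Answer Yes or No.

Yes

One consistent assignment: Yusuf=knight, Theo=knight, Eva=knight, Willa=knight, Yara=knight, Nadia=knave, Zora=knight.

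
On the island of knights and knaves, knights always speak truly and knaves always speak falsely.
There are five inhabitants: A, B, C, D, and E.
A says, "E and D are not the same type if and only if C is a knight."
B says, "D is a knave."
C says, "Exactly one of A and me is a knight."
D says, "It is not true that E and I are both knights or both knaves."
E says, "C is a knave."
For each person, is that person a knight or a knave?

A is a knave, B is a knight, C is a knight, D is a knave, and E is a knave.

Suppose A is a knight. Then A's statement "E and D are not the same type if and only if C is a knight" would have to be true. Checking the 16 ways to assign the others, none is consistent with every speaker.
(For instance, with B=knight, C=knight, D=knave, E=knave, A's claim "E and D are not the same type if and only if C is a knight" comes out false where it would need to be true.)
So A must be a knave, making "E and D are not the same type if and only if C is a knight" false. Taking A=knave, B=knight, C=knight, D=knave, E=knave, each remaining statement checks out:
  B (knight): "D is a knave" — true. ✓
  C (knight): "exactly one of A and me is a knight" — true. ✓
  D (knave): "it is not true that E and I are both knights or both knaves" — false. ✓
  E (knave): "C is a knave" — false. ✓
This is the unique consistent assignment.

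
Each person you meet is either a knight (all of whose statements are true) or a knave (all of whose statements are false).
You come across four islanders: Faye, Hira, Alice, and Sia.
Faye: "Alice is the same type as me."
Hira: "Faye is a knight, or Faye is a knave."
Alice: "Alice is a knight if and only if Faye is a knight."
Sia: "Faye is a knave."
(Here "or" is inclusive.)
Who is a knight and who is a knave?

Knights: Faye, Hira, and Alice. Knaves: Sia.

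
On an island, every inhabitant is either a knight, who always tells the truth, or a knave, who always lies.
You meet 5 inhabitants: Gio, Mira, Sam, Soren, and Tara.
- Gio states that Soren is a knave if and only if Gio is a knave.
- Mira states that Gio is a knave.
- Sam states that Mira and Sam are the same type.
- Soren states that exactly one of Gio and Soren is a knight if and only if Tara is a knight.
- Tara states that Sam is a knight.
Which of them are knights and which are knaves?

Gio is a knave, Mira is a knight, Sam is a knight, Soren is a knight, and Tara is a knight.

Gio is a knave, so "Soren is a knave if and only if Gio is a knave" must be false — and it is.
Since Mira is a knight, "Gio is a knave" needs to be True, which holds.
Since Sam is a knight, "Mira and Sam are the same type" needs to be True, which holds.
As a knight, Soren's statement "exactly one of Gio and Soren is a knight if and only if Tara is a knight" should be True; it is.
Since Tara is a knight, "Sam is a knight" needs to be True, which holds.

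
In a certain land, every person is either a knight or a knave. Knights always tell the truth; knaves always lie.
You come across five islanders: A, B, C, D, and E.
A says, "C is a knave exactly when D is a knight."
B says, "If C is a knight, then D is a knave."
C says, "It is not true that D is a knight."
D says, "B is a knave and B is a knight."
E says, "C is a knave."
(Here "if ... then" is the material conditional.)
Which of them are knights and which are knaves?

A (knight): "C is a knave exactly when D is a knight" — True. ✓
B is a knight, and the claim "if C is a knight, then D is a knave" is indeed True.
C is a knight; "it is not true that D is a knight" is True, as required.
D is a knave, so "B is a knave and B is a knight" must be false — and it is.
Since E is a knave, "C is a knave" needs to be false, which holds.

A is a knight, B is a knight, C is a knight, D is a knave, and E is a knave.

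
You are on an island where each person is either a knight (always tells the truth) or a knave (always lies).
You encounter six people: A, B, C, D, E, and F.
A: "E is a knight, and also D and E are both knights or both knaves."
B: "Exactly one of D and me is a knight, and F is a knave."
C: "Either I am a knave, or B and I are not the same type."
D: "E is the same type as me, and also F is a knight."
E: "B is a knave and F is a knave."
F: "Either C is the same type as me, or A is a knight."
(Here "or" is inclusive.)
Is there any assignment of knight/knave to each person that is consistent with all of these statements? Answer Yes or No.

Yes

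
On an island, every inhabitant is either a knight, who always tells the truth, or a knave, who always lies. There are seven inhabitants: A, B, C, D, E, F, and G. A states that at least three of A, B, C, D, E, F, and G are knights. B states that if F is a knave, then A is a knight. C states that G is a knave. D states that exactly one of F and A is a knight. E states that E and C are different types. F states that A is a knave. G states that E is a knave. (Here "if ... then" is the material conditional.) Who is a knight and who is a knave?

A is a knight, and the claim "at least three of A, B, C, D, E, F, and G are knights" is indeed true.
B is a knight, so "if F is a knave, then A is a knight" must be true — and it is.
C is a knave, so "G is a knave" must be false — and it is.
Since D is a knight, "exactly one of F and A is a knight" needs to be true, which holds.
As a knave, E's statement "E and C are different types" should be false; it is.
F is a knave; "A is a knave" is false, as required.
G is a knight, and the claim "E is a knave" is indeed true.

A is a knight, B is a knight, C is a knave, D is a knight, E is a knave, F is a knave, and G is a knight.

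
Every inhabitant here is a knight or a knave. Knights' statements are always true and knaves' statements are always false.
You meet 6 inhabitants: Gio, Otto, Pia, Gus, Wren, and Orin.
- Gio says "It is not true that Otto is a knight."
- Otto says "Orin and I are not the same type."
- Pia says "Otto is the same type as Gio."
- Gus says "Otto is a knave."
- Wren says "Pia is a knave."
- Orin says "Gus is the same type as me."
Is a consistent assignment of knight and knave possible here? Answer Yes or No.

Yes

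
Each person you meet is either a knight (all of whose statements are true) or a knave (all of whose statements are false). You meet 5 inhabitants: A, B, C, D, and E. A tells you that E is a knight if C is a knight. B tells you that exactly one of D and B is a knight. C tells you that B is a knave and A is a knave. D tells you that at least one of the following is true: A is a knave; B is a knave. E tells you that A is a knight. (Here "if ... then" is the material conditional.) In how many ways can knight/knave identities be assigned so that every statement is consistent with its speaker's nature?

1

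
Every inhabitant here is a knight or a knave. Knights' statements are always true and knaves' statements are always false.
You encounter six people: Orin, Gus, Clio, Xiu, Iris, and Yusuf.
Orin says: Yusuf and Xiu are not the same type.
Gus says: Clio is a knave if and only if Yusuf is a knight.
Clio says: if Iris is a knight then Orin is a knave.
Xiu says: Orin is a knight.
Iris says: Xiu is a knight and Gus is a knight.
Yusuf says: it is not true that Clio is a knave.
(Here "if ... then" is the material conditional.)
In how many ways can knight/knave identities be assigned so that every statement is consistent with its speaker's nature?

0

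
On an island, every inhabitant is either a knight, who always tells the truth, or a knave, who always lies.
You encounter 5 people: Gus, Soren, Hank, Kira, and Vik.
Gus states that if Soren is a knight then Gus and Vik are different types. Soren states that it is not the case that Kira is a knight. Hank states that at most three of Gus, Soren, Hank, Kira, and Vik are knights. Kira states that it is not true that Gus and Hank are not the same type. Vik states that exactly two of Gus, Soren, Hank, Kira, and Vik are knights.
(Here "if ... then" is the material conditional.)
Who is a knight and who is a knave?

Suppose Gus is a knave. Then Gus's statement "if Soren is a knight then Gus and Vik are different types" would have to be false. Checking the 16 ways to assign the others, none is consistent with every speaker.
(For instance, with Soren=knave, Hank=knight, Kira=knight, Vik=knave, Gus's claim "if Soren is a knight then Gus and Vik are different types" comes out true where it would need to be false.)
So Gus must be a knight, making "if Soren is a knight then Gus and Vik are different types" true. Taking Gus=knight, Soren=knave, Hank=knight, Kira=knight, Vik=knave, each remaining statement checks out:
  Soren (knave): "it is not the case that Kira is a knight" — false. ✓
  Hank (knight): "at most three of Gus, Soren, Hank, Kira, and Vik are knights" — true. ✓
  Kira (knight): "it is not true that Gus and Hank are not the same type" — true. ✓
  Vik (knave): "exactly two of Gus, Soren, Hank, Kira, and Vik are knights" — false. ✓
This is the unique consistent assignment.

Knights: Gus, Hank, and Kira. Knaves: Soren and Vik.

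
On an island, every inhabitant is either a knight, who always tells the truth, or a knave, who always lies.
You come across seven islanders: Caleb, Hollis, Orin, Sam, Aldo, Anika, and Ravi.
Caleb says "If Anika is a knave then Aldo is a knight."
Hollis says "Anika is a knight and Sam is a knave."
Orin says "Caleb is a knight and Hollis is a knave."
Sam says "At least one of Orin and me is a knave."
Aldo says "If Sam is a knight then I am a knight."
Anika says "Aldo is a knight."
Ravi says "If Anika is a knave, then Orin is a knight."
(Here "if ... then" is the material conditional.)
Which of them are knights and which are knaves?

Caleb is a knave, so "if Anika is a knave then Aldo is a knight" must be False — and it is.
Hollis is a knave, and the claim "Anika is a knight and Sam is a knave" is indeed False.
Since Orin is a knave, "Caleb is a knight and Hollis is a knave" needs to be False, which holds.
Sam is a knight, so "at least one of Orin and me is a knave" must be True — and it is.
Aldo (knave): "if Sam is a knight then I am a knight" — False. ✓
Since Anika is a knave, "Aldo is a knight" needs to be False, which holds.
Ravi is a knave; "if Anika is a knave, then Orin is a knight" is False, as required.

Caleb is a knave, Hollis is a knave, Orin is a knave, Sam is a knight, Aldo is a knave, Anika is a knave, and Ravi is a knave.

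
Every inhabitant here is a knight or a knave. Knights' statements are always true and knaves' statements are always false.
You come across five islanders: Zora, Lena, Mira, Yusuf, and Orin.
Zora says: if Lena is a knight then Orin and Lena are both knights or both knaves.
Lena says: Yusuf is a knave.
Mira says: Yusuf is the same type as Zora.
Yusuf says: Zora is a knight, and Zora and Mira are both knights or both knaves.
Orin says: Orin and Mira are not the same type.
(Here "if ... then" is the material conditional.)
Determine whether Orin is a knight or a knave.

Consistent assignments: {Zora=knight, Lena=knight, Mira=knave, Yusuf=knave, Orin=knight}
In every consistent assignment, Orin is a knight.

Orin is a knight.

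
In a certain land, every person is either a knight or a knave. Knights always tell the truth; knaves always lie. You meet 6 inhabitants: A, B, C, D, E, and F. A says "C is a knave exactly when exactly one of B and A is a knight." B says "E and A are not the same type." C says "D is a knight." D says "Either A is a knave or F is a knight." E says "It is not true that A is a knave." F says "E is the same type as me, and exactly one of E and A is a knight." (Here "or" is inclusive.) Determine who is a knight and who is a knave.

A is a knight, and the claim "C is a knave exactly when exactly one of B and A is a knight" is indeed true.
Since B is a knave, "E and A are not the same type" needs to be false, which holds.
C is a knave; "D is a knight" is false, as required.
D is a knave, so "either A is a knave or F is a knight" must be false — and it is.
E is a knight, so "it is not true that A is a knave" must be true — and it is.
Since F is a knave, "E is the same type as me, and exactly one of E and A is a knight" needs to be false, which holds.

A is a knight, B is a knave, C is a knave, D is a knave, E is a knight, and F is a knave.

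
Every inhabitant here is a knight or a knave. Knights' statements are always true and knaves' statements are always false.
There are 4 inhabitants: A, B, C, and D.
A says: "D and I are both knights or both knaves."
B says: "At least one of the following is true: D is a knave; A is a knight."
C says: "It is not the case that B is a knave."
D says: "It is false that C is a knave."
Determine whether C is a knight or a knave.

C is a knight.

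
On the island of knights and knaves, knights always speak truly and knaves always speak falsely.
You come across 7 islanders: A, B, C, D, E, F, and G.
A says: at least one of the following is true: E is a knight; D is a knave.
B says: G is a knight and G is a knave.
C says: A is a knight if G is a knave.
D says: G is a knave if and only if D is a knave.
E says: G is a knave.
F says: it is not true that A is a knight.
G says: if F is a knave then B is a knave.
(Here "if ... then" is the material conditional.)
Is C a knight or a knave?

Consistent assignments: {A=knight, B=knave, C=knight, D=knave, E=knave, F=knave, G=knight}; {A=knave, B=knave, C=knight, D=knight, E=knave, F=knight, G=knight}
In every consistent assignment, C is a knight.

C is a knight.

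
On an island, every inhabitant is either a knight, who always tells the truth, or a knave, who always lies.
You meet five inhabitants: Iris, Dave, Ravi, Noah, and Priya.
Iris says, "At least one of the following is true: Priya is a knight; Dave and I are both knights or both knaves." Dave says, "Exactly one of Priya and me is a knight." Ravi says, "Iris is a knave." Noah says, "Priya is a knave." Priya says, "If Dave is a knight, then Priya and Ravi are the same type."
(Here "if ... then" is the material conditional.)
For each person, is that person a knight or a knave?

Knights: Dave, Ravi, and Noah. Knaves: Iris and Priya.

Iris is a knave; "at least one of the following is true: Priya is a knight; Dave and I are both knights or both knaves" is false, as required.
Dave is a knight, so "exactly one of Priya and me is a knight" must be True — and it is.
Ravi is a knight, so "Iris is a knave" must be True — and it is.
As a knight, Noah's statement "Priya is a knave" should be True; it is.
Since Priya is a knave, "if Dave is a knight, then Priya and Ravi are the same type" needs to be false, which holds.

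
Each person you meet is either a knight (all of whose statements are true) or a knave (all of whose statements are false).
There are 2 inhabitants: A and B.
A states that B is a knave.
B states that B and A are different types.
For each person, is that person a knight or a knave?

A is a knave and B is a knight.

A is a knave; "B is a knave" is false, as required.
B is a knight, so "B and A are different types" must be True — and it is.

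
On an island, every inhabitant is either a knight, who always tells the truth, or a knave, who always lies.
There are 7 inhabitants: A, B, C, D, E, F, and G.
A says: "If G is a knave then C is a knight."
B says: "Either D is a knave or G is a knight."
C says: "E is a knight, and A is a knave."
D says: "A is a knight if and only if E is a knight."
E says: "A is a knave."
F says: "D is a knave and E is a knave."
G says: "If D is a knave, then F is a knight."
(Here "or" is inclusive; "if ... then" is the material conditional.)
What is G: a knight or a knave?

Consistent assignments: {A=knight, B=knight, C=knave, D=knave, E=knave, F=knight, G=knight}
In every consistent assignment, G is a knight.

G is a knight.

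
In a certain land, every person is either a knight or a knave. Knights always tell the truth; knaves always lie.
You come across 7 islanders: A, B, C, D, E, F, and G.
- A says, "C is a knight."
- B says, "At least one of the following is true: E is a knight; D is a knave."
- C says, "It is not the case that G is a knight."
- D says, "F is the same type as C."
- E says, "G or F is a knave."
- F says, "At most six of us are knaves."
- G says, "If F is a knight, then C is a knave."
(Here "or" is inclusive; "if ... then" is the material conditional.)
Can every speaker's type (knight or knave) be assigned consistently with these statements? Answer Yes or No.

Yes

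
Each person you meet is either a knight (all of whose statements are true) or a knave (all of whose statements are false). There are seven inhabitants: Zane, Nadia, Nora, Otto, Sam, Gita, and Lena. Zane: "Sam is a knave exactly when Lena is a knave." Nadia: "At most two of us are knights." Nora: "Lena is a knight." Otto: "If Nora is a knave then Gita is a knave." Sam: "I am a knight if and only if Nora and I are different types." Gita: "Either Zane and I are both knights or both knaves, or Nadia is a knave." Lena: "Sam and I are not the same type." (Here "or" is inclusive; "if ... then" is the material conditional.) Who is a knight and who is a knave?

Knights: Nora, Otto, Gita, and Lena. Knaves: Zane, Nadia, and Sam.

As a knave, Zane's statement "Sam is a knave exactly when Lena is a knave" should be False; it is.
As a knave, Nadia's statement "at most two of us are knights" should be False; it is.
Nora (knight): "Lena is a knight" — True. ✓
Otto is a knight, so "if Nora is a knave then Gita is a knave" must be True — and it is.
Since Sam is a knave, "I am a knight if and only if Nora and I are different types" needs to be False, which holds.
Gita is a knight, and the claim "either Zane and I are both knights or both knaves, or Nadia is a knave" is indeed True.
Lena is a knight, so "Sam and I are not the same type" must be True — and it is.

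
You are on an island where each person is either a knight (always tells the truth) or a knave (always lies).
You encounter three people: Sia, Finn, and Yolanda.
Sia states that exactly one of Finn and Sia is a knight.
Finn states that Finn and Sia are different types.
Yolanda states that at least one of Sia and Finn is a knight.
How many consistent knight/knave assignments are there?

1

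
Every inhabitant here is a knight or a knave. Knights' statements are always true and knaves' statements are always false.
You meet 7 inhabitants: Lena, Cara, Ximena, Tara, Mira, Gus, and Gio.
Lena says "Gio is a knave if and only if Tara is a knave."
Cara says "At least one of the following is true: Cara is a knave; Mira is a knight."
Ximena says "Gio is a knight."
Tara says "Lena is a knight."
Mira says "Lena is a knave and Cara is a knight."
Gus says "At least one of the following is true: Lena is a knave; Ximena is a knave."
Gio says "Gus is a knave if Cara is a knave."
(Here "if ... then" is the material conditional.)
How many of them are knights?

5

The unique consistent assignment is Lena=knave, Cara=knight, Ximena=knight, Tara=knave, Mira=knight, Gus=knight, Gio=knight.
That has 5 knights.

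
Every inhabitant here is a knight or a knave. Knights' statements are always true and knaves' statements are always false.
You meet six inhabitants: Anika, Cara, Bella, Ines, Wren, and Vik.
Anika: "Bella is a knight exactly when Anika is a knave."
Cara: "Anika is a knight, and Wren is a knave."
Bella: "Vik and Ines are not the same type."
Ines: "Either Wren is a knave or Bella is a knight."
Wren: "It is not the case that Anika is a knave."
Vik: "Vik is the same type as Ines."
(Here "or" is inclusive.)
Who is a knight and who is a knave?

As a knave, Anika's statement "Bella is a knight exactly when Anika is a knave" should be false; it is.
Since Cara is a knave, "Anika is a knight, and Wren is a knave" needs to be false, which holds.
As a knave, Bella's statement "Vik and Ines are not the same type" should be false; it is.
As a knight, Ines's statement "either Wren is a knave or Bella is a knight" should be True; it is.
As a knave, Wren's statement "it is not the case that Anika is a knave" should be false; it is.
Since Vik is a knight, "Vik is the same type as Ines" needs to be True, which holds.

Anika is a knave, Cara is a knave, Bella is a knave, Ines is a knight, Wren is a knave, and Vik is a knight.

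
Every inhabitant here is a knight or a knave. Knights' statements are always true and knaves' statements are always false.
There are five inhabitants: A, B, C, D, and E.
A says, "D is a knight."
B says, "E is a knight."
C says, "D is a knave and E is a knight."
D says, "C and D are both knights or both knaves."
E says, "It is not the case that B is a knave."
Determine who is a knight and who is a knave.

Knights: B, C, and E. Knaves: A and D.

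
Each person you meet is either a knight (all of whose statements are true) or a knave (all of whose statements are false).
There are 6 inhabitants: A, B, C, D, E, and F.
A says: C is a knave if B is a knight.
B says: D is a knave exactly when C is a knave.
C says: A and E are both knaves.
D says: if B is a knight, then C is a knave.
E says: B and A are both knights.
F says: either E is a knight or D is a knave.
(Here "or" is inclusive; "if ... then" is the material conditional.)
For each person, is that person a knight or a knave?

A is a knight, B is a knave, C is a knave, D is a knight, E is a knave, and F is a knave.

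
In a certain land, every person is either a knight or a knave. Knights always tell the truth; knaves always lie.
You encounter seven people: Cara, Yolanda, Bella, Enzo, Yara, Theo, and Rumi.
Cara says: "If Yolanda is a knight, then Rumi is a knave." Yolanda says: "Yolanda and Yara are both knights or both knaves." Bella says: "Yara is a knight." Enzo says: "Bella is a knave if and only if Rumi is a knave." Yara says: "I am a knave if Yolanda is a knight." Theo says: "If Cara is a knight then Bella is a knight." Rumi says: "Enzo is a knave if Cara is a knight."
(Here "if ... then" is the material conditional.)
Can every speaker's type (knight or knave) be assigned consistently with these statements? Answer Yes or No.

No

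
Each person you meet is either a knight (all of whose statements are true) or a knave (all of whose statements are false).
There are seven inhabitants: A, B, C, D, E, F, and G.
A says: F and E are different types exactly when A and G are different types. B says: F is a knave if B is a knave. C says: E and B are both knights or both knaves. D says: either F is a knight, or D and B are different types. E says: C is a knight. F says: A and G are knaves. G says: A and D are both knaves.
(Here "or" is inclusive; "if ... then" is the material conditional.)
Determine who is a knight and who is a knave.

A is a knave, so "F and E are different types exactly when A and G are different types" must be False — and it is.
As a knight, B's statement "F is a knave if B is a knave" should be true; it is.
C is a knave, and the claim "E and B are both knights or both knaves" is indeed False.
As a knight, D's statement "either F is a knight, or D and B are different types" should be true; it is.
Since E is a knave, "C is a knight" needs to be False, which holds.
Since F is a knight, "A and G are knaves" needs to be true, which holds.
G is a knave, so "A and D are both knaves" must be False — and it is.

A is a knave, B is a knight, C is a knave, D is a knight, E is a knave, F is a knight, and G is a knave.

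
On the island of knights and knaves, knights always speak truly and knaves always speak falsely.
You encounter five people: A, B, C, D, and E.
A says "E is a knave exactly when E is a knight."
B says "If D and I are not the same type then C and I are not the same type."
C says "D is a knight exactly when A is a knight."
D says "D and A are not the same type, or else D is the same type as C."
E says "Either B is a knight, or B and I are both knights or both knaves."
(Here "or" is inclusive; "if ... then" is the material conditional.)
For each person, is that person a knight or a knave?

A is a knave, so "E is a knave exactly when E is a knight" must be False — and it is.
B is a knight; "if D and I are not the same type then C and I are not the same type" is true, as required.
C is a knave, so "D is a knight exactly when A is a knight" must be False — and it is.
D is a knight, and the claim "D and A are not the same type, or else D is the same type as C" is indeed true.
E is a knight; "either B is a knight, or B and I are both knights or both knaves" is true, as required.

Knights: B, D, and E. Knaves: A and C.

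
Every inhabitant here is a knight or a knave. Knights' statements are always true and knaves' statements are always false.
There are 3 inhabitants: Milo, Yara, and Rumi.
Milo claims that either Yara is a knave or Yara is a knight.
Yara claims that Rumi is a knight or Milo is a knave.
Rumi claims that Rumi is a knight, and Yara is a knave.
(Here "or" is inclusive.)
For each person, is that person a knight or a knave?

Milo is a knight, Yara is a knave, and Rumi is a knave.

Milo is a knight, and the claim "either Yara is a knave or Yara is a knight" is indeed true.
Since Yara is a knave, "Rumi is a knight or Milo is a knave" needs to be false, which holds.
Since Rumi is a knave, "Rumi is a knight, and Yara is a knave" needs to be false, which holds.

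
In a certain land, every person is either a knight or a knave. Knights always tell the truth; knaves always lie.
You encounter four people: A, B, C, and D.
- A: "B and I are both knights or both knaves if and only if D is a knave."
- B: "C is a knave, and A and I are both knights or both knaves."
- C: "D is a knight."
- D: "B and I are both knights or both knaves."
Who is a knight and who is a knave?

Suppose A is a knave. Then A's statement "B and I are both knights or both knaves if and only if D is a knave" would have to be false. Checking the 8 ways to assign the others, none is consistent with every speaker.
(For instance, with B=knight, C=knave, D=knave, B's claim "C is a knave, and A and I are both knights or both knaves" comes out false where it would need to be true.)
So A must be a knight, making "B and I are both knights or both knaves if and only if D is a knave" true. Taking A=knight, B=knight, C=knave, D=knave, each remaining statement checks out:
  B (knight): "C is a knave, and A and I are both knights or both knaves" — true. ✓
  C (knave): "D is a knight" — false. ✓
  D (knave): "B and I are both knights or both knaves" — false. ✓
This is the unique consistent assignment.

Knights: A and B. Knaves: C and D.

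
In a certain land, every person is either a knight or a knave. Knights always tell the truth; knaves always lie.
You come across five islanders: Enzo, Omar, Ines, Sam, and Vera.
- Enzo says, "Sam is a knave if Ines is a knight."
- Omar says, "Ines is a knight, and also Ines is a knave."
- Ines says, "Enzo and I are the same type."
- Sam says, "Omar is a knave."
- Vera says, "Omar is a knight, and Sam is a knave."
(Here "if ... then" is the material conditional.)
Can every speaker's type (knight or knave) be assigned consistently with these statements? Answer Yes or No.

Yes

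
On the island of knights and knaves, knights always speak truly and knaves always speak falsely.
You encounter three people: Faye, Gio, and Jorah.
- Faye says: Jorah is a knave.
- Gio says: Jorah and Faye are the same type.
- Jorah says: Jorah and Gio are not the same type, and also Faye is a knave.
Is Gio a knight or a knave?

Gio is a knave.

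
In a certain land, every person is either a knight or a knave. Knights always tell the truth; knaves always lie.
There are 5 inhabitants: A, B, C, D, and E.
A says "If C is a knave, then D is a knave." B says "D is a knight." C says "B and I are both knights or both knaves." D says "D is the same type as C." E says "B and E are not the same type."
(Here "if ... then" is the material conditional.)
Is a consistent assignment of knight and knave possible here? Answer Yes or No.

Checking all 32 assignments, each has at least one speaker whose statement's truth value contradicts their type.

No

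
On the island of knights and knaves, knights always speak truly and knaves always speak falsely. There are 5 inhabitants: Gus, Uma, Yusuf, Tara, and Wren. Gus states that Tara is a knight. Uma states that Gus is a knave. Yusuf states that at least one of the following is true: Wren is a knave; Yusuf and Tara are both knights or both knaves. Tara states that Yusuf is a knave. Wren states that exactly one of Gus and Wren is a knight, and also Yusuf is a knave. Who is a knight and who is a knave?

Gus (knave): "Tara is a knight" — false. ✓
Uma (knight): "Gus is a knave" — True. ✓
Yusuf (knight): "at least one of the following is true: Wren is a knave; Yusuf and Tara are both knights or both knaves" — True. ✓
As a knave, Tara's statement "Yusuf is a knave" should be false; it is.
Wren is a knave; "exactly one of Gus and Wren is a knight, and also Yusuf is a knave" is false, as required.

Gus is a knave, Uma is a knight, Yusuf is a knight, Tara is a knave, and Wren is a knave.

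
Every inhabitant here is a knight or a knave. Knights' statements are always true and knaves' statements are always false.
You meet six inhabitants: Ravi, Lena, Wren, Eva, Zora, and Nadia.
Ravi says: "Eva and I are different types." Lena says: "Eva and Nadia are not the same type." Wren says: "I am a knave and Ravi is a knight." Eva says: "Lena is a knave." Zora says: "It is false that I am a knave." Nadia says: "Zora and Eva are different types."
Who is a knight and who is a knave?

Knights: Lena, Zora, and Nadia. Knaves: Ravi, Wren, and Eva.

Ravi is a knave; "Eva and I are different types" is False, as required.
Lena (knight): "Eva and Nadia are not the same type" — True. ✓
Since Wren is a knave, "I am a knave and Ravi is a knight" needs to be False, which holds.
Eva (knave): "Lena is a knave" — False. ✓
Zora is a knight, and the claim "it is false that I am a knave" is indeed True.
Since Nadia is a knight, "Zora and Eva are different types" needs to be True, which holds.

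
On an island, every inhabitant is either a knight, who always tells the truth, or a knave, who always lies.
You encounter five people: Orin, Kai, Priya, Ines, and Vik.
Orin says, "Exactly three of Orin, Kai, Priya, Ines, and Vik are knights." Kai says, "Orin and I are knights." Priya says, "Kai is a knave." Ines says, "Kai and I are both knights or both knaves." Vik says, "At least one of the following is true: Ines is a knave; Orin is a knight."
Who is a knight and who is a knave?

Orin is a knight, and the claim "exactly three of Orin, Kai, Priya, Ines, and Vik are knights" is indeed true.
Since Kai is a knight, "Orin and I are knights" needs to be true, which holds.
Since Priya is a knave, "Kai is a knave" needs to be false, which holds.
Ines is a knave, and the claim "Kai and I are both knights or both knaves" is indeed false.
Vik (knight): "at least one of the following is true: Ines is a knave; Orin is a knight" — true. ✓

Orin is a knight, Kai is a knight, Priya is a knave, Ines is a knave, and Vik is a knight.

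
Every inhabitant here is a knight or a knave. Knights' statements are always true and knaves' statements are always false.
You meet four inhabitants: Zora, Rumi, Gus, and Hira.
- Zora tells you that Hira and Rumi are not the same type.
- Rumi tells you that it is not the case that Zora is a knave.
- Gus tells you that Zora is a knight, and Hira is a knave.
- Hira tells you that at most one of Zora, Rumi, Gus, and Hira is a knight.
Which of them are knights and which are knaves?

Suppose Zora is a knave. Then Zora's statement "Hira and Rumi are not the same type" would have to be false. Checking the 8 ways to assign the others, none is consistent with every speaker.
(For instance, with Rumi=knight, Gus=knight, Hira=knave, Zora's claim "Hira and Rumi are not the same type" comes out true where it would need to be false.)
So Zora must be a knight, making "Hira and Rumi are not the same type" true. Taking Zora=knight, Rumi=knight, Gus=knight, Hira=knave, each remaining statement checks out:
  Rumi (knight): "it is not the case that Zora is a knave" — true. ✓
  Gus (knight): "Zora is a knight, and Hira is a knave" — true. ✓
  Hira (knave): "at most one of Zora, Rumi, Gus, and Hira is a knight" — false. ✓
This is the unique consistent assignment.

Zora is a knight, Rumi is a knight, Gus is a knight, and Hira is a knave.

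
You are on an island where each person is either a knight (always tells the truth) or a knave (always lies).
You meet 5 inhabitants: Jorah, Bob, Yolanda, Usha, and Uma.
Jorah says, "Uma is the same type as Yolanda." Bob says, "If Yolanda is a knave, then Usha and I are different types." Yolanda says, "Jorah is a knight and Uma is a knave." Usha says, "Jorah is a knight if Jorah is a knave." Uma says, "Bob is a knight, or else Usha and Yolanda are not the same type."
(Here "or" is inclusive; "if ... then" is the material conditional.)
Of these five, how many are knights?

2

The unique consistent assignment is Jorah=knave, Bob=knight, Yolanda=knave, Usha=knave, Uma=knight.
That has 2 knights.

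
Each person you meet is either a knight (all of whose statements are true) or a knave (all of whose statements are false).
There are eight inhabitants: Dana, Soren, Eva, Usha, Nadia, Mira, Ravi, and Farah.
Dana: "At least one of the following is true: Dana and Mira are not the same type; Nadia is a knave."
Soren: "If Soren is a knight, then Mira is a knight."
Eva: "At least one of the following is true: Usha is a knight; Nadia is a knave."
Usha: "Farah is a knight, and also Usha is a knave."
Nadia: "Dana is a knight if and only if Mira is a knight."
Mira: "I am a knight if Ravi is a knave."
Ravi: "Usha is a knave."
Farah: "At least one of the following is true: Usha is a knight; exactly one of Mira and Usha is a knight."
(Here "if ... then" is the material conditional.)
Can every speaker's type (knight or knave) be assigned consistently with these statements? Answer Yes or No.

No

Checking all 256 assignments, each has at least one speaker whose statement's truth value contradicts their type.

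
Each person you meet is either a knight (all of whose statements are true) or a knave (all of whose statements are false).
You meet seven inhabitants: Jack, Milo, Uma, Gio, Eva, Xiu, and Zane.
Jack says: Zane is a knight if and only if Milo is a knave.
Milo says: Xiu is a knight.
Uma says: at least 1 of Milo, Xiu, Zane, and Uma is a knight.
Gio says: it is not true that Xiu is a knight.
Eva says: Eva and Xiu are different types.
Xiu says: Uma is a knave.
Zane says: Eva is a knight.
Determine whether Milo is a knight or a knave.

Milo is a knave.

Consistent assignments: {Jack=knight, Milo=knave, Uma=knight, Gio=knight, Eva=knight, Xiu=knave, Zane=knight}; {Jack=knave, Milo=knave, Uma=knight, Gio=knight, Eva=knave, Xiu=knave, Zane=knave}
In every consistent assignment, Milo is a knave.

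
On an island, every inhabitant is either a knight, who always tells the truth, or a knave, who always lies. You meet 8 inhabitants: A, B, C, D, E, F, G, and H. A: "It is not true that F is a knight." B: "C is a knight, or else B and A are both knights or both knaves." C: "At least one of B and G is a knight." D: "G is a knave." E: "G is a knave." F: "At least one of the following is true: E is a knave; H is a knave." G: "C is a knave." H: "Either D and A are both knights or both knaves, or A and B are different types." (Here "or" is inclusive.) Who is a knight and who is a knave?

Knights: A, B, C, D, E, and H. Knaves: F and G.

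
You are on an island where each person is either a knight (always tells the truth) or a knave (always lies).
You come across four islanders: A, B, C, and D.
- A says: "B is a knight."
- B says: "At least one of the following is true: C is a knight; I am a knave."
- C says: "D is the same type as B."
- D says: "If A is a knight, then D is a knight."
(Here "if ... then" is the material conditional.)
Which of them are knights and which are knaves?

A is a knight, B is a knight, C is a knight, and D is a knight.

Suppose A is a knave. Then A's statement "B is a knight" would have to be false. Checking the 8 ways to assign the others, none is consistent with every speaker.
(For instance, with B=knight, C=knight, D=knight, A's claim "B is a knight" comes out true where it would need to be false.)
So A must be a knight, making "B is a knight" true. Taking A=knight, B=knight, C=knight, D=knight, each remaining statement checks out:
  B (knight): "at least one of the following is true: C is a knight; I am a knave" — true. ✓
  C (knight): "D is the same type as B" — true. ✓
  D (knight): "if A is a knight, then D is a knight" — true. ✓
This is the unique consistent assignment.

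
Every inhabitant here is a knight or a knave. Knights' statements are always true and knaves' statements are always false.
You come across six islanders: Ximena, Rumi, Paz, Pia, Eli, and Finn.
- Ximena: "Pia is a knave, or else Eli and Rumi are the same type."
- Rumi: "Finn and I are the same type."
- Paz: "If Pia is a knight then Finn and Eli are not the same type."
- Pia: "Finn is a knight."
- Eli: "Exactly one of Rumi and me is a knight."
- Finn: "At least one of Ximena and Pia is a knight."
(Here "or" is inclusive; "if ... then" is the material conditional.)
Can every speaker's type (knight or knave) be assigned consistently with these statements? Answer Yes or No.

Yes

One consistent assignment: Ximena=knight, Rumi=knave, Paz=knight, Pia=knight, Eli=knave, Finn=knight.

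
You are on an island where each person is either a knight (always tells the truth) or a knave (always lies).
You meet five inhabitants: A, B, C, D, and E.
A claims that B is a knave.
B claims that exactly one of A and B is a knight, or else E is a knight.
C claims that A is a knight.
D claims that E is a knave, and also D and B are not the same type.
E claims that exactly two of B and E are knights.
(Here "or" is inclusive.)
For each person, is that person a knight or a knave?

Knights: B and E. Knaves: A, C, and D.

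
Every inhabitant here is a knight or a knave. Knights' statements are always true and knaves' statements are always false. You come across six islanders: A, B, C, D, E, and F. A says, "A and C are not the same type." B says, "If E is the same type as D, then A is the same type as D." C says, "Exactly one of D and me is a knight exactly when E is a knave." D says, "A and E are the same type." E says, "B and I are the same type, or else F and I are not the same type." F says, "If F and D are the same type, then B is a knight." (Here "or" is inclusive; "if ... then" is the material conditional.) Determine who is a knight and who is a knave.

A is a knight, B is a knight, C is a knave, D is a knight, E is a knight, and F is a knight.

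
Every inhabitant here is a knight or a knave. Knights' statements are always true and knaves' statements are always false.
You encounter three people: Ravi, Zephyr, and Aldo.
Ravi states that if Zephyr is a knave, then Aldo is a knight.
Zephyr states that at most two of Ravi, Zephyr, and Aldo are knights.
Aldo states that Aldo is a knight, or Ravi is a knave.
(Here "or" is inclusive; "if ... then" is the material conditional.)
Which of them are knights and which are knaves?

Ravi is a knight, Zephyr is a knight, and Aldo is a knave.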